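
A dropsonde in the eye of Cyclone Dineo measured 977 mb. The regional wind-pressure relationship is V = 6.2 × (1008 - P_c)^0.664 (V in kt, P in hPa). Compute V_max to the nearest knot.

ΔP = 1008 − 977 = 31 mb.
31^0.664 ≈ 9.778.
V ≈ 6.2 × 9.778 ≈ 60.6 kt.

61 kt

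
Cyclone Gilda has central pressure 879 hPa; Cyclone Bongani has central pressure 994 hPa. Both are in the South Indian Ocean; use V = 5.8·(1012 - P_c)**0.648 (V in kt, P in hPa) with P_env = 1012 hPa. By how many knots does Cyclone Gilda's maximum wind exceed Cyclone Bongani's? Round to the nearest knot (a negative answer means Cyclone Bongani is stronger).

Cyclone Gilda: ΔP = 133; V ≈ 5.8 × 133^0.648 ≈ 137.94 kt.
Cyclone Bongani: ΔP = 18; V ≈ 5.8 × 18^0.648 ≈ 37.74 kt.
Difference ≈ 137.94 − 37.74 = 100.20 → 100 kt.

100 kt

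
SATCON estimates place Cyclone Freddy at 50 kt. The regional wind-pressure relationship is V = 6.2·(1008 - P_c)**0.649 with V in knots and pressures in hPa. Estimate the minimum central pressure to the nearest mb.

ΔP = (V / 6.2)^(1/0.649) = (50/6.2)^1.541.
50/6.2 = 8.065; 8.065^1.541 ≈ 24.94 mb.
P_c = 1008 − 24.94 = 983.06 ≈ 983 mb.

983 mb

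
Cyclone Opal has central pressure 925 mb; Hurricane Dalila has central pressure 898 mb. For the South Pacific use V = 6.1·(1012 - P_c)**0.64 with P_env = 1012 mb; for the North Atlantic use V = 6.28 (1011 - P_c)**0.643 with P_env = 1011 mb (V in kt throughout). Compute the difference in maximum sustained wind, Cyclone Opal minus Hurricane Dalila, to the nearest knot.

Cyclone Opal: ΔP = 87; V ≈ 6.1 × 87^0.64 ≈ 106.32 kt.
Hurricane Dalila: ΔP = 113; V ≈ 6.28 × 113^0.643 ≈ 131.25 kt.
Difference ≈ 106.32 − 131.25 = -24.93 → -25 kt.

-25 kt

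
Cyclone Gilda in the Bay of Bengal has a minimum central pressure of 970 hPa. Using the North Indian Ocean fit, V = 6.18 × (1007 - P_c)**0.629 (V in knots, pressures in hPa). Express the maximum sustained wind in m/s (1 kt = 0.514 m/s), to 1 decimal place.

30.8 m/s

ΔP = 1007 − 970 = 37 hPa.
V ≈ 6.18 × 37^0.629 = 6.18 × 9.692 ≈ 59.895 kt.
59.895 × 0.514 ≈ 30.79 m/s → 30.8 m/s.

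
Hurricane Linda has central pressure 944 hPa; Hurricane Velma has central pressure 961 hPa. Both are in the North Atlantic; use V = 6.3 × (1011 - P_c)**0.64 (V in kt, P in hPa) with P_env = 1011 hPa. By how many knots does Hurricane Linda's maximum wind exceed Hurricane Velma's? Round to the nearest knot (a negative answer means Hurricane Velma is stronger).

16 kt

Hurricane Linda: ΔP = 67; V ≈ 6.3 × 67^0.64 ≈ 92.90 kt.
Hurricane Velma: ΔP = 50; V ≈ 6.3 × 50^0.64 ≈ 77.03 kt.
Difference ≈ 92.90 − 77.03 = 15.87 → 16 kt.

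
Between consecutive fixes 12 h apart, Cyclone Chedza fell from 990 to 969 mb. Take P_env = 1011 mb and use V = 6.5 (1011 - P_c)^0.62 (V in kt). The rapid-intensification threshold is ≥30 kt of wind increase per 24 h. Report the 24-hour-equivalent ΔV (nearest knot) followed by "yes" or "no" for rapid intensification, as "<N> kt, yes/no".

46 kt, yes

V₁: ΔP = 21, V ≈ 6.5 × 21^0.62 ≈ 42.92 kt.
V₂: ΔP = 42, V ≈ 6.5 × 42^0.62 ≈ 65.97 kt.
ΔV over 12 h = 23.05 kt → 24 h equivalent = 23.05 × 24/12 ≈ 46.10 kt.
46 kt ≥ 30 kt ⇒ rapid intensification.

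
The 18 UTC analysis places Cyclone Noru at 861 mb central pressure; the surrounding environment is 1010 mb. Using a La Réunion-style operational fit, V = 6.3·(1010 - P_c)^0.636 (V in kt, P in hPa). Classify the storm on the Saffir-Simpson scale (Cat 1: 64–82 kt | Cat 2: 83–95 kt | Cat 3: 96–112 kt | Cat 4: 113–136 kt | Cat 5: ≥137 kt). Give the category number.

ΔP = 1010 − 861 = 149 mb.
V ≈ 6.3 × 149^0.636 = 6.3 × 24.11 ≈ 152 kt.
152 kt falls in the Category 5 band.

5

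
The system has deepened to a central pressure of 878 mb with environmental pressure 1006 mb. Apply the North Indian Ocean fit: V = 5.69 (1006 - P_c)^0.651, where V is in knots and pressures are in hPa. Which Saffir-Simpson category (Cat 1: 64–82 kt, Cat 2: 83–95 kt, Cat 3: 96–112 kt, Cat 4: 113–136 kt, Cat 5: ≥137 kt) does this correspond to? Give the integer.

4

ΔP = 1006 − 878 = 128 mb.
V ≈ 5.69 × 128^0.651 = 5.69 × 23.54 ≈ 134 kt.
134 kt falls in the Category 4 band.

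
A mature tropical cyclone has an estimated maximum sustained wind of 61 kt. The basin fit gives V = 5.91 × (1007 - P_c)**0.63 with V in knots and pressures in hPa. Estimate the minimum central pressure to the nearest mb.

ΔP = (V / 5.91)^(1/0.63) = (61/5.91)^1.587.
61/5.91 = 10.321; 10.321^1.587 ≈ 40.66 mb.
P_c = 1007 − 40.66 = 966.34 ≈ 966 mb.

966 mb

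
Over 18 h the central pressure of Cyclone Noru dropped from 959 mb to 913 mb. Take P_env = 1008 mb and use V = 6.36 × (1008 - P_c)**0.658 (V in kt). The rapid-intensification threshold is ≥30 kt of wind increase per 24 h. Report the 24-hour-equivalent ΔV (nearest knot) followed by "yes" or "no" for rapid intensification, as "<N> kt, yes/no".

60 kt, yes

V₁: ΔP = 49, V ≈ 6.36 × 49^0.658 ≈ 82.34 kt.
V₂: ΔP = 95, V ≈ 6.36 × 95^0.658 ≈ 127.29 kt.
ΔV over 18 h = 44.95 kt → 24 h equivalent = 44.95 × 24/18 ≈ 59.93 kt.
60 kt ≥ 30 kt ⇒ rapid intensification.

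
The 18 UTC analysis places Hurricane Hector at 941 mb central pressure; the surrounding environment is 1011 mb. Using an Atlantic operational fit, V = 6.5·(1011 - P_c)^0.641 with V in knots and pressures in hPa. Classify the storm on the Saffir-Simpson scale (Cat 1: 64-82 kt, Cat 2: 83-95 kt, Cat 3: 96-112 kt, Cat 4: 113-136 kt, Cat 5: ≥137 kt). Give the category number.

3

ΔP = 1011 − 941 = 70 mb.
V ≈ 6.5 × 70^0.641 = 6.5 × 15.23 ≈ 99 kt.
99 kt falls in the Category 3 band.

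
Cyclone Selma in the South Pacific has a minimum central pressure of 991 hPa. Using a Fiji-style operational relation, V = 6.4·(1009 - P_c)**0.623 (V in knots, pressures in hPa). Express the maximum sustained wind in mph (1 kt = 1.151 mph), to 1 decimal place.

ΔP = 1009 − 991 = 18 hPa.
V ≈ 6.4 × 18^0.623 = 6.4 × 6.054 ≈ 38.745 kt.
38.745 × 1.151 ≈ 44.60 mph → 44.6 mph.

44.6 mph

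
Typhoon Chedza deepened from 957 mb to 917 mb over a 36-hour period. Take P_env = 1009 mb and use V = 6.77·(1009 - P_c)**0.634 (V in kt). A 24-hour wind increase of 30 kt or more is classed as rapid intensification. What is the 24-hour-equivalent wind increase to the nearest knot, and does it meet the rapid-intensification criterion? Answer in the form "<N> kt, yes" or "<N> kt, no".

V₁: ΔP = 52, V ≈ 6.77 × 52^0.634 ≈ 82.90 kt.
V₂: ΔP = 92, V ≈ 6.77 × 92^0.634 ≈ 119.02 kt.
ΔV over 36 h = 36.12 kt → 24 h equivalent = 36.12 × 24/36 ≈ 24.08 kt.
24 kt < 30 kt ⇒ not rapid intensification.

24 kt, no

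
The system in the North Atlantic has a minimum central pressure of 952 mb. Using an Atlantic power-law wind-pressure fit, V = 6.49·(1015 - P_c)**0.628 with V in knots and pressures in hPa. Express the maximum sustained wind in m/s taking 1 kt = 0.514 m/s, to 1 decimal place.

ΔP = 1015 − 952 = 63 mb.
V ≈ 6.49 × 63^0.628 = 6.49 × 13.489 ≈ 87.545 kt.
87.545 × 0.514 ≈ 45.00 m/s → 45.0 m/s.

45.0 m/s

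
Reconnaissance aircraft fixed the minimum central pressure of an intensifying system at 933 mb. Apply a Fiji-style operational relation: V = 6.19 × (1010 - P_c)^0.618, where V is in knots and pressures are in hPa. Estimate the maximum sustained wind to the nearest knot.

91 kt

ΔP = 1010 − 933 = 77 mb.
77^0.618 ≈ 14.650.
V ≈ 6.19 × 14.650 ≈ 90.7 kt.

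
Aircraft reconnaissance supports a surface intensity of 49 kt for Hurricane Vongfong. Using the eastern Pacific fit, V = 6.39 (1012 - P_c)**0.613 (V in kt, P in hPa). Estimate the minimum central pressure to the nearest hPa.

984 hPa

ΔP = (V / 6.39)^(1/0.613) = (49/6.39)^1.631.
49/6.39 = 7.668; 7.668^1.631 ≈ 27.75 hPa.
P_c = 1012 − 27.75 = 984.25 ≈ 984 hPa.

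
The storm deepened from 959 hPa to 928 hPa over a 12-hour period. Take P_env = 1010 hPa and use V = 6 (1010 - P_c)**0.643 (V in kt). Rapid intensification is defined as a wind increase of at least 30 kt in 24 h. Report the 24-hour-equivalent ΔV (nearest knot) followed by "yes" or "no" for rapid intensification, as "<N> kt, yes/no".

54 kt, yes

V₁: ΔP = 51, V ≈ 6 × 51^0.643 ≈ 75.18 kt.
V₂: ΔP = 82, V ≈ 6 × 82^0.643 ≈ 102.03 kt.
ΔV over 12 h = 26.85 kt → 24 h equivalent = 26.85 × 24/12 ≈ 53.70 kt.
54 kt ≥ 30 kt ⇒ rapid intensification.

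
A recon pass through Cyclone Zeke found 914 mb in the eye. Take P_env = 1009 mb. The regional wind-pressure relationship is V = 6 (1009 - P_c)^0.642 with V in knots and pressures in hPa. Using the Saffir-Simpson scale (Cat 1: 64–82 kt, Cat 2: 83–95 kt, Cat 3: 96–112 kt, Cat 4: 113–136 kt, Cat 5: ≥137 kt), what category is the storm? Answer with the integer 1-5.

ΔP = 1009 − 914 = 95 mb.
V ≈ 6 × 95^0.642 = 6 × 18.61 ≈ 112 kt.
112 kt falls in the Category 3 band.

3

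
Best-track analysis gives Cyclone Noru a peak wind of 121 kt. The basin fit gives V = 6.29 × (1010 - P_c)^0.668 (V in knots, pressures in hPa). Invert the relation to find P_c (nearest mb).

926 mb

ΔP = (V / 6.29)^(1/0.668) = (121/6.29)^1.497.
121/6.29 = 19.237; 19.237^1.497 ≈ 83.63 mb.
P_c = 1010 − 83.63 = 926.37 ≈ 926 mb.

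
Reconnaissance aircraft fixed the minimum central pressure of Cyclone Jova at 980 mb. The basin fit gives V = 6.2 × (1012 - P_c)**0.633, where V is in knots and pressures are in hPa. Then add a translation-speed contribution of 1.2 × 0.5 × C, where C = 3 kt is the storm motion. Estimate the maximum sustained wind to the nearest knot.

ΔP = 1012 − 980 = 32 mb.
32^0.633 ≈ 8.969.
V ≈ 6.2 × 8.969 ≈ 55.6 kt.
Translation term: 1.2 × 0.5 × 3 = 1.8 kt.
Corrected V ≈ 57.4 kt → 57 kt.

57 kt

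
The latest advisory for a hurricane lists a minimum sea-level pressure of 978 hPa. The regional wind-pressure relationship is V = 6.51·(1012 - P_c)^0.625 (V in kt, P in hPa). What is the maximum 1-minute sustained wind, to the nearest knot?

ΔP = 1012 − 978 = 34 hPa.
34^0.625 ≈ 9.061.
V ≈ 6.51 × 9.061 ≈ 59.0 kt.

59 kt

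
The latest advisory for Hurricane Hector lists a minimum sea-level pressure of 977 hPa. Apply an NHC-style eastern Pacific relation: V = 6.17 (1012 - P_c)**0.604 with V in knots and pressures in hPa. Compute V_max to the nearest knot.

ΔP = 1012 − 977 = 35 hPa.
35^0.604 ≈ 8.563.
V ≈ 6.17 × 8.563 ≈ 52.8 kt.

53 kt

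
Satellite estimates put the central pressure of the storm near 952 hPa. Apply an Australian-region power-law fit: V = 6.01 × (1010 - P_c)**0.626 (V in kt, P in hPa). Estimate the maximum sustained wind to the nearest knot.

76 kt

ΔP = 1010 − 952 = 58 hPa.
58^0.626 ≈ 12.703.
V ≈ 6.01 × 12.703 ≈ 76.3 kt.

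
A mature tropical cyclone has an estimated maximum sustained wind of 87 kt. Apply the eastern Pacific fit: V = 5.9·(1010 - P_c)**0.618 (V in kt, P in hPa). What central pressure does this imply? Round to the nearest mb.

932 mb

ΔP = (V / 5.9)^(1/0.618) = (87/5.9)^1.618.
87/5.9 = 14.746; 14.746^1.618 ≈ 77.81 mb.
P_c = 1010 − 77.81 = 932.19 ≈ 932 mb.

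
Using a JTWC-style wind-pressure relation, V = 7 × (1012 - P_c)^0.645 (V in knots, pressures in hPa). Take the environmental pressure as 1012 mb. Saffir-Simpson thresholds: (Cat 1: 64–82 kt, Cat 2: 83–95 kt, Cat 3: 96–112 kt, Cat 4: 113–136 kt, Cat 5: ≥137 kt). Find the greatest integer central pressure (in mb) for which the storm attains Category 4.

937 mb

Category 4 begins at V = 113 kt.
Required ΔP = (113/7)^(1/0.645) = 16.143^1.550 ≈ 74.62 mb.
P_c ≤ 1012 − 74.62 = 937.38, so the highest integer P_c is 937 mb.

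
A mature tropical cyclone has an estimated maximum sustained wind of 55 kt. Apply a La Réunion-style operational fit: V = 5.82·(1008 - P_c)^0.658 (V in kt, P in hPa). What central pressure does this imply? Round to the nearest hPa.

ΔP = (V / 5.82)^(1/0.658) = (55/5.82)^1.520.
55/5.82 = 9.450; 9.450^1.520 ≈ 30.37 hPa.
P_c = 1008 − 30.37 = 977.63 ≈ 978 hPa.

978 hPa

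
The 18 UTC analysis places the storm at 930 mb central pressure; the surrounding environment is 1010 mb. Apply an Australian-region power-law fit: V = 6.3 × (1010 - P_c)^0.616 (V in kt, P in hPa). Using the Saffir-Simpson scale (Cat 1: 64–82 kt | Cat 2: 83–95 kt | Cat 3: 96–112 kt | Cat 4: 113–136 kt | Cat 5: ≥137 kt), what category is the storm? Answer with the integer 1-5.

ΔP = 1010 − 930 = 80 mb.
V ≈ 6.3 × 80^0.616 = 6.3 × 14.87 ≈ 94 kt.
94 kt falls in the Category 2 band.

2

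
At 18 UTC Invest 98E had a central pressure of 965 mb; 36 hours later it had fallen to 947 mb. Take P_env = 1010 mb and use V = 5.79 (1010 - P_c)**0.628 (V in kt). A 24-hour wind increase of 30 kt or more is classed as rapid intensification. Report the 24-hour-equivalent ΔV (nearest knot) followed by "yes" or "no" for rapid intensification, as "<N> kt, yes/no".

V₁: ΔP = 45, V ≈ 5.79 × 45^0.628 ≈ 63.23 kt.
V₂: ΔP = 63, V ≈ 5.79 × 63^0.628 ≈ 78.10 kt.
ΔV over 36 h = 14.87 kt → 24 h equivalent = 14.87 × 24/36 ≈ 9.91 kt.
10 kt < 30 kt ⇒ not rapid intensification.

10 kt, no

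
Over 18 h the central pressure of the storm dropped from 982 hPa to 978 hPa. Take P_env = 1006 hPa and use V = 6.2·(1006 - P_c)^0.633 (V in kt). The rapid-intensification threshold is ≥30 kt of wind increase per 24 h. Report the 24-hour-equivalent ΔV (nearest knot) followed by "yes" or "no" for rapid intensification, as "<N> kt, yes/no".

V₁: ΔP = 24, V ≈ 6.2 × 24^0.633 ≈ 46.35 kt.
V₂: ΔP = 28, V ≈ 6.2 × 28^0.633 ≈ 51.10 kt.
ΔV over 18 h = 4.75 kt → 24 h equivalent = 4.75 × 24/18 ≈ 6.33 kt.
6 kt < 30 kt ⇒ not rapid intensification.

6 kt, no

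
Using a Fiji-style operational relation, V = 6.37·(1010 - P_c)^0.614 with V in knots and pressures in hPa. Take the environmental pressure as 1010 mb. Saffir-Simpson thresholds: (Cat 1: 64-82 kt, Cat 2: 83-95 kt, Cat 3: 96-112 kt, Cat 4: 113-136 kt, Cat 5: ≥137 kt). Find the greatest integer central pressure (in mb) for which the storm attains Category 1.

Category 1 begins at V = 64 kt.
Required ΔP = (64/6.37)^(1/0.614) = 10.047^1.629 ≈ 42.85 mb.
P_c ≤ 1010 − 42.85 = 967.15, so the highest integer P_c is 967 mb.

967 mb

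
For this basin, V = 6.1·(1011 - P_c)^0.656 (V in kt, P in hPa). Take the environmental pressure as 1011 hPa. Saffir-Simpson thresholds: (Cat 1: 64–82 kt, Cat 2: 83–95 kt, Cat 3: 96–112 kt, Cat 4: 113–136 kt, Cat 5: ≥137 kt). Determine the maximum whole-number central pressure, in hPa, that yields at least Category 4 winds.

Category 4 begins at V = 113 kt.
Required ΔP = (113/6.1)^(1/0.656) = 18.525^1.524 ≈ 85.61 hPa.
P_c ≤ 1011 − 85.61 = 925.39, so the highest integer P_c is 925 hPa.

925 hPa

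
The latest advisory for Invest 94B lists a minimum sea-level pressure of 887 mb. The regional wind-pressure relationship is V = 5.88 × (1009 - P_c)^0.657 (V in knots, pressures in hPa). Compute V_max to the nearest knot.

ΔP = 1009 − 887 = 122 mb.
122^0.657 ≈ 23.482.
V ≈ 5.88 × 23.482 ≈ 138.1 kt.

138 kt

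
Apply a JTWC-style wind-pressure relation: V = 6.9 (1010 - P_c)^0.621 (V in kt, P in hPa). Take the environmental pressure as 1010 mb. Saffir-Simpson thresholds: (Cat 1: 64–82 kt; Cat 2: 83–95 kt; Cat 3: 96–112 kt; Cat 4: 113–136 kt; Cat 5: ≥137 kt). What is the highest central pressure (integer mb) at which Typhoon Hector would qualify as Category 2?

955 mb

Category 2 begins at V = 83 kt.
Required ΔP = (83/6.9)^(1/0.621) = 12.029^1.610 ≈ 54.89 mb.
P_c ≤ 1010 − 54.89 = 955.11, so the highest integer P_c is 955 mb.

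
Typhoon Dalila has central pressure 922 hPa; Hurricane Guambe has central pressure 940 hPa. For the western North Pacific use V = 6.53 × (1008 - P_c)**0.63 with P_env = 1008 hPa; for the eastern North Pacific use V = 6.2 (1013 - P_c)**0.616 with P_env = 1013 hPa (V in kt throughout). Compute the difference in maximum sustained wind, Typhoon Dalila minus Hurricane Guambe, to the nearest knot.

21 kt

Typhoon Dalila: ΔP = 86; V ≈ 6.53 × 86^0.63 ≈ 108.06 kt.
Hurricane Guambe: ΔP = 73; V ≈ 6.2 × 73^0.616 ≈ 87.14 kt.
Difference ≈ 108.06 − 87.14 = 20.92 → 21 kt.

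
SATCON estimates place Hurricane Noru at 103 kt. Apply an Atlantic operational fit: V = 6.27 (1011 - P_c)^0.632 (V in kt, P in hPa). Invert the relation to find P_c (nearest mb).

927 mb

ΔP = (V / 6.27)^(1/0.632) = (103/6.27)^1.582.
103/6.27 = 16.427; 16.427^1.582 ≈ 83.82 mb.
P_c = 1011 − 83.82 = 927.18 ≈ 927 mb.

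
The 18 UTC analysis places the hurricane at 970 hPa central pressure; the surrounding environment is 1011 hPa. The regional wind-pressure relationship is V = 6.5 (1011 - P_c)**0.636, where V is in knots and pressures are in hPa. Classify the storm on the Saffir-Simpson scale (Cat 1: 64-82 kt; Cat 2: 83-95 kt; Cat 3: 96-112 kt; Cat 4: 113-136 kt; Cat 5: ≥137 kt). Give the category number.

1

ΔP = 1011 − 970 = 41 hPa.
V ≈ 6.5 × 41^0.636 = 6.5 × 10.61 ≈ 69 kt.
69 kt falls in the Category 1 band.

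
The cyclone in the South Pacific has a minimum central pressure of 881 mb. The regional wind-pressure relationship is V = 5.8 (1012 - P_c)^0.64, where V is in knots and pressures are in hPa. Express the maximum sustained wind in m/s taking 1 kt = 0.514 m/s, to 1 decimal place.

ΔP = 1012 − 881 = 131 mb.
V ≈ 5.8 × 131^0.64 = 5.8 × 22.649 ≈ 131.366 kt.
131.366 × 0.514 ≈ 67.52 m/s → 67.5 m/s.

67.5 m/s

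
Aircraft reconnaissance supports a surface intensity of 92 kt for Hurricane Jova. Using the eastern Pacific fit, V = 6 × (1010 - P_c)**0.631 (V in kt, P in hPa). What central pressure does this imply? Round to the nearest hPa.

934 hPa

ΔP = (V / 6)^(1/0.631) = (92/6)^1.585.
92/6 = 15.333; 15.333^1.585 ≈ 75.68 hPa.
P_c = 1010 − 75.68 = 934.32 ≈ 934 hPa.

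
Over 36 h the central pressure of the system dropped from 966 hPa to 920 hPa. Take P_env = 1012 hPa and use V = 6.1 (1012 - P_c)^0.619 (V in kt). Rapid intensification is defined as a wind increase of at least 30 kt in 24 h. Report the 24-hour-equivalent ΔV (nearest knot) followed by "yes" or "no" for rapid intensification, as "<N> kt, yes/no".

V₁: ΔP = 46, V ≈ 6.1 × 46^0.619 ≈ 65.25 kt.
V₂: ΔP = 92, V ≈ 6.1 × 92^0.619 ≈ 100.21 kt.
ΔV over 36 h = 34.96 kt → 24 h equivalent = 34.96 × 24/36 ≈ 23.31 kt.
23 kt < 30 kt ⇒ not rapid intensification.

23 kt, no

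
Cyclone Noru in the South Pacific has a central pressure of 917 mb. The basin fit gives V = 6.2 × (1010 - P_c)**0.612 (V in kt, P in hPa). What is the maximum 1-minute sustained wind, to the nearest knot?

99 kt

ΔP = 1010 − 917 = 93 mb.
93^0.612 ≈ 16.022.
V ≈ 6.2 × 16.022 ≈ 99.3 kt.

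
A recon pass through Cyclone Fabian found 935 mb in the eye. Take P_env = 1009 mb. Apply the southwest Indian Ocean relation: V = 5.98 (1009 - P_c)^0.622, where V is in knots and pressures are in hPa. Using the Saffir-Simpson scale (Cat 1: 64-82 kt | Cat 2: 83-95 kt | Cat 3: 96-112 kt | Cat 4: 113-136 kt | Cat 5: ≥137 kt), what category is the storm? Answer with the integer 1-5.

2

ΔP = 1009 − 935 = 74 mb.
V ≈ 5.98 × 74^0.622 = 5.98 × 14.54 ≈ 87 kt.
87 kt falls in the Category 2 band.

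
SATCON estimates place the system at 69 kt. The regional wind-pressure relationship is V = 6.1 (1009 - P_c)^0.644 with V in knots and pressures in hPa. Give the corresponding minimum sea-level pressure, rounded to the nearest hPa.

966 hPa

ΔP = (V / 6.1)^(1/0.644) = (69/6.1)^1.553.
69/6.1 = 11.311; 11.311^1.553 ≈ 43.24 hPa.
P_c = 1009 − 43.24 = 965.76 ≈ 966 hPa.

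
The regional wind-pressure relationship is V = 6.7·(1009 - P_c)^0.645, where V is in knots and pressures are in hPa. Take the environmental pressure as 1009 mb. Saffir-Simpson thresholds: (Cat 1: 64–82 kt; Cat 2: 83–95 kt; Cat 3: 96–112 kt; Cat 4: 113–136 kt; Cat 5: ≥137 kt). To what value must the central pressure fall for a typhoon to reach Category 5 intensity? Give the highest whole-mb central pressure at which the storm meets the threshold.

901 mb

Category 5 begins at V = 137 kt.
Required ΔP = (137/6.7)^(1/0.645) = 20.448^1.550 ≈ 107.65 mb.
P_c ≤ 1009 − 107.65 = 901.35, so the highest integer P_c is 901 mb.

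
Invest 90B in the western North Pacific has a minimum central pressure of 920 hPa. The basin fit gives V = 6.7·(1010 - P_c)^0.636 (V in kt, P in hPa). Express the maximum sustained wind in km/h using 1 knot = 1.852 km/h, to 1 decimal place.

ΔP = 1010 − 920 = 90 hPa.
V ≈ 6.7 × 90^0.636 = 6.7 × 17.494 ≈ 117.212 kt.
117.212 × 1.852 ≈ 217.08 km/h → 217.1 km/h.

217.1 km/h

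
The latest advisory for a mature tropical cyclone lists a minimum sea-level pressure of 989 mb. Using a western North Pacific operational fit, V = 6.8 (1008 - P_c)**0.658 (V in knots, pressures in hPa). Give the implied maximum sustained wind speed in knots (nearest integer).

47 kt

ΔP = 1008 − 989 = 19 mb.
19^0.658 ≈ 6.941.
V ≈ 6.8 × 6.941 ≈ 47.2 kt.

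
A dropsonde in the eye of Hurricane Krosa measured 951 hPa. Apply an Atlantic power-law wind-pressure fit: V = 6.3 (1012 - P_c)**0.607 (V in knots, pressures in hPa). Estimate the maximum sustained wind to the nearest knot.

76 kt

ΔP = 1012 − 951 = 61 hPa.
61^0.607 ≈ 12.125.
V ≈ 6.3 × 12.125 ≈ 76.4 kt.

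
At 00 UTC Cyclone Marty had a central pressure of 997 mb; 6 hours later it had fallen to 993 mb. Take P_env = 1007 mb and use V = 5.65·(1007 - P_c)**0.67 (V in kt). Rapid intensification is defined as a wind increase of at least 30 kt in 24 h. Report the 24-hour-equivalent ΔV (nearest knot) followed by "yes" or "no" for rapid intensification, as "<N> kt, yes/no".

V₁: ΔP = 10, V ≈ 5.65 × 10^0.67 ≈ 26.43 kt.
V₂: ΔP = 14, V ≈ 5.65 × 14^0.67 ≈ 33.11 kt.
ΔV over 6 h = 6.68 kt → 24 h equivalent = 6.68 × 24/6 ≈ 26.72 kt.
27 kt < 30 kt ⇒ not rapid intensification.

27 kt, no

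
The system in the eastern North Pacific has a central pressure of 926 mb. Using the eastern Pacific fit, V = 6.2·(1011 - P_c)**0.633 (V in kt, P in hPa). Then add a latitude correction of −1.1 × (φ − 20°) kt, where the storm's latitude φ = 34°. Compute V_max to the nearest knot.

ΔP = 1011 − 926 = 85 mb.
85^0.633 ≈ 16.646.
V ≈ 6.2 × 16.646 ≈ 103.2 kt.
Latitude correction: −1.1 × (34 − 20) = -15.4 kt.
Corrected V ≈ 87.8 kt → 88 kt.

88 kt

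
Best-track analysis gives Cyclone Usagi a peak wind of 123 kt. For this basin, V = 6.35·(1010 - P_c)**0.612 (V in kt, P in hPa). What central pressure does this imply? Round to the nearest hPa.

883 hPa

ΔP = (V / 6.35)^(1/0.612) = (123/6.35)^1.634.
123/6.35 = 19.370; 19.370^1.634 ≈ 126.81 hPa.
P_c = 1010 − 126.81 = 883.19 ≈ 883 hPa.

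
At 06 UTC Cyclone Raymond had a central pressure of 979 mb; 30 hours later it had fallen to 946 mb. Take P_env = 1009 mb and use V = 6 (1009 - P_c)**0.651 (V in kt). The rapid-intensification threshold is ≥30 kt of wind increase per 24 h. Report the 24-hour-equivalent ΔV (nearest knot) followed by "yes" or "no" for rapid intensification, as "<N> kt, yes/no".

27 kt, no

V₁: ΔP = 30, V ≈ 6 × 30^0.651 ≈ 54.92 kt.
V₂: ΔP = 63, V ≈ 6 × 63^0.651 ≈ 89.03 kt.
ΔV over 30 h = 34.11 kt → 24 h equivalent = 34.11 × 24/30 ≈ 27.29 kt.
27 kt < 30 kt ⇒ not rapid intensification.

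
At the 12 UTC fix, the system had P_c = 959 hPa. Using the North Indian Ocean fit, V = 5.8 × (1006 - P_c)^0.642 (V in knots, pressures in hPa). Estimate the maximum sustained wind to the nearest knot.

ΔP = 1006 − 959 = 47 hPa.
47^0.642 ≈ 11.844.
V ≈ 5.8 × 11.844 ≈ 68.7 kt.

69 kt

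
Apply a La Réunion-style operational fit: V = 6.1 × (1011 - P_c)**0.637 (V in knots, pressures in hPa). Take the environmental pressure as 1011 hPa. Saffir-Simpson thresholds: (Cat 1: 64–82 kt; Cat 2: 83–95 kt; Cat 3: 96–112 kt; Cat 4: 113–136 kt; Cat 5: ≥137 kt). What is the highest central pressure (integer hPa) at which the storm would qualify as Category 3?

935 hPa

Category 3 begins at V = 96 kt.
Required ΔP = (96/6.1)^(1/0.637) = 15.738^1.570 ≈ 75.69 hPa.
P_c ≤ 1011 − 75.69 = 935.31, so the highest integer P_c is 935 hPa.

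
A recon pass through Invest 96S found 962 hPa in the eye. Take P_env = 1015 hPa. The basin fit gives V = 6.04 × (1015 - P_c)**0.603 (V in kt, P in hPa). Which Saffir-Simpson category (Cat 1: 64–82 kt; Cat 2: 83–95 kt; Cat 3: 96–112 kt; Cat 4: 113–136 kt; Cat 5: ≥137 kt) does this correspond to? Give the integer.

1

ΔP = 1015 − 962 = 53 hPa.
V ≈ 6.04 × 53^0.603 = 6.04 × 10.96 ≈ 66 kt.
66 kt falls in the Category 1 band.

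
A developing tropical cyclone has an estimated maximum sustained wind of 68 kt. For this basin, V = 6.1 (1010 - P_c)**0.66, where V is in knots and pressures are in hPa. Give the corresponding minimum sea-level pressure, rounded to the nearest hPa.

971 hPa

ΔP = (V / 6.1)^(1/0.66) = (68/6.1)^1.515.
68/6.1 = 11.148; 11.148^1.515 ≈ 38.60 hPa.
P_c = 1010 − 38.60 = 971.40 ≈ 971 hPa.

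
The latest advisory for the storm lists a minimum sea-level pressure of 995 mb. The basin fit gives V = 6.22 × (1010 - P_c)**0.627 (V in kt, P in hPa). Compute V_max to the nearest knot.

ΔP = 1010 − 995 = 15 mb.
15^0.627 ≈ 5.463.
V ≈ 6.22 × 5.463 ≈ 34.0 kt.

34 kt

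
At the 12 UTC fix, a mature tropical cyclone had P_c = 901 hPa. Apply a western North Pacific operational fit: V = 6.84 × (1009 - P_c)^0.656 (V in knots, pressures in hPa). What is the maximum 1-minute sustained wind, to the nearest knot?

148 kt

ΔP = 1009 − 901 = 108 hPa.
108^0.656 ≈ 21.574.
V ≈ 6.84 × 21.574 ≈ 147.6 kt.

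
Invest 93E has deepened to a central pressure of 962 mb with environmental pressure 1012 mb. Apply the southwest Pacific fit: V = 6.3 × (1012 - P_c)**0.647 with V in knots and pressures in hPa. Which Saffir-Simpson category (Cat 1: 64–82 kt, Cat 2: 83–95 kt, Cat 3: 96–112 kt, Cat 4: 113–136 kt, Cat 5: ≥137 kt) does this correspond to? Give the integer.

1

ΔP = 1012 − 962 = 50 mb.
V ≈ 6.3 × 50^0.647 = 6.3 × 12.57 ≈ 79 kt.
79 kt falls in the Category 1 band.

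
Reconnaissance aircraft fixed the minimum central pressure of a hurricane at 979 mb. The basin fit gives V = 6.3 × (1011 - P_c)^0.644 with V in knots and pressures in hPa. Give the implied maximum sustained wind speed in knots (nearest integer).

59 kt

ΔP = 1011 − 979 = 32 mb.
32^0.644 ≈ 9.318.
V ≈ 6.3 × 9.318 ≈ 58.7 kt.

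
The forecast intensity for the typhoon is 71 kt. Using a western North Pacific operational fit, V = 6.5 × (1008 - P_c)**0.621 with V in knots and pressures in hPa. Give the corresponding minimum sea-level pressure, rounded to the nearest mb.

ΔP = (V / 6.5)^(1/0.621) = (71/6.5)^1.610.
71/6.5 = 10.923; 10.923^1.610 ≈ 47.00 mb.
P_c = 1008 − 47.00 = 961.00 ≈ 961 mb.

961 mb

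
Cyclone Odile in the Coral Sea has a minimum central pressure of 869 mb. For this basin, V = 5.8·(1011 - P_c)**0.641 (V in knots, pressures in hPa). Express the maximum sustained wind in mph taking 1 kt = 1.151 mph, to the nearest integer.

ΔP = 1011 − 869 = 142 mb.
V ≈ 5.8 × 142^0.641 = 5.8 × 23.967 ≈ 139.010 kt.
139.010 × 1.151 ≈ 160.00 mph → 160 mph.

160 mph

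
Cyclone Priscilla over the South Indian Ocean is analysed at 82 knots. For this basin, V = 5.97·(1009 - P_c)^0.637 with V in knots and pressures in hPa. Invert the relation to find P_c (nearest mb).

ΔP = (V / 5.97)^(1/0.637) = (82/5.97)^1.570.
82/5.97 = 13.735; 13.735^1.570 ≈ 61.13 mb.
P_c = 1009 − 61.13 = 947.87 ≈ 948 mb.

948 mb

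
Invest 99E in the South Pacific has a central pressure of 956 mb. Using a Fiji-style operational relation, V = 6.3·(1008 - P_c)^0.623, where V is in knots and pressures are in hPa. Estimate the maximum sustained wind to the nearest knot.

ΔP = 1008 − 956 = 52 mb.
52^0.623 ≈ 11.724.
V ≈ 6.3 × 11.724 ≈ 73.9 kt.

74 kt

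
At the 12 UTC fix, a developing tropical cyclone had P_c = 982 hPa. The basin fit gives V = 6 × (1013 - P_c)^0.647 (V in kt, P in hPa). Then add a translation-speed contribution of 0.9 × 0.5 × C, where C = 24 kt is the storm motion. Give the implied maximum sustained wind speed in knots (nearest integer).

ΔP = 1013 − 982 = 31 hPa.
31^0.647 ≈ 9.224.
V ≈ 6 × 9.224 ≈ 55.3 kt.
Translation term: 0.9 × 0.5 × 24 = 10.8 kt.
Corrected V ≈ 66.1 kt → 66 kt.

66 kt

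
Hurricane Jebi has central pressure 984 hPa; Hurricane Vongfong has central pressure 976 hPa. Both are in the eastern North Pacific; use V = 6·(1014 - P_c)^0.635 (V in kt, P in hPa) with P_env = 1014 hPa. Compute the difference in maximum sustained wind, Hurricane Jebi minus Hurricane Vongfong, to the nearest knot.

Hurricane Jebi: ΔP = 30; V ≈ 6 × 30^0.635 ≈ 52.01 kt.
Hurricane Vongfong: ΔP = 38; V ≈ 6 × 38^0.635 ≈ 60.44 kt.
Difference ≈ 52.01 − 60.44 = -8.43 → -8 kt.

-8 kt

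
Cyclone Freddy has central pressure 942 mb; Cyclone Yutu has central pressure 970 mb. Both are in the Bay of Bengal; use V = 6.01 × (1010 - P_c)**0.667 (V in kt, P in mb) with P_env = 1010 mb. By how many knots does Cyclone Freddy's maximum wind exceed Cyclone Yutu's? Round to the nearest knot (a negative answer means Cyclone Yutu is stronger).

Cyclone Freddy: ΔP = 68; V ≈ 6.01 × 68^0.667 ≈ 100.27 kt.
Cyclone Yutu: ΔP = 40; V ≈ 6.01 × 40^0.667 ≈ 70.38 kt.
Difference ≈ 100.27 − 70.38 = 29.89 → 30 kt.

30 kt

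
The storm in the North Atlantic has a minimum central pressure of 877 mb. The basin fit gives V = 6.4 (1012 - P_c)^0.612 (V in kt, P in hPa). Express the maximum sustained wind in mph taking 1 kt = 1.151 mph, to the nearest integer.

ΔP = 1012 − 877 = 135 mb.
V ≈ 6.4 × 135^0.612 = 6.4 × 20.126 ≈ 128.808 kt.
128.808 × 1.151 ≈ 148.26 mph → 148 mph.

148 mph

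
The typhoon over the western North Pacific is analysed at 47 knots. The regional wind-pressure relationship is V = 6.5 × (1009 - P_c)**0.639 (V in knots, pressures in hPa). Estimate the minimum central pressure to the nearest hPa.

ΔP = (V / 6.5)^(1/0.639) = (47/6.5)^1.565.
47/6.5 = 7.231; 7.231^1.565 ≈ 22.11 hPa.
P_c = 1009 − 22.11 = 986.89 ≈ 987 hPa.

987 hPa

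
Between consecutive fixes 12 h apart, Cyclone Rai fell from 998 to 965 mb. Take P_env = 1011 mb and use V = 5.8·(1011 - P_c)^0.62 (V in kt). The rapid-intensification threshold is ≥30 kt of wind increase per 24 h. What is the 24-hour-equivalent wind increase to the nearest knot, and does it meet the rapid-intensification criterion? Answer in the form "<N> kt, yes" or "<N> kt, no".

V₁: ΔP = 13, V ≈ 5.8 × 13^0.62 ≈ 28.45 kt.
V₂: ΔP = 46, V ≈ 5.8 × 46^0.62 ≈ 62.28 kt.
ΔV over 12 h = 33.83 kt → 24 h equivalent = 33.83 × 24/12 ≈ 67.66 kt.
68 kt ≥ 30 kt ⇒ rapid intensification.

68 kt, yes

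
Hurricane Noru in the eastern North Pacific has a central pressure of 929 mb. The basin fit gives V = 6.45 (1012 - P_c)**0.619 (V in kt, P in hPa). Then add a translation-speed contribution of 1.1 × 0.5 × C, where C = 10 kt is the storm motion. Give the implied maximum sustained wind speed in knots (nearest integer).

ΔP = 1012 − 929 = 83 mb.
83^0.619 ≈ 15.414.
V ≈ 6.45 × 15.414 ≈ 99.4 kt.
Translation term: 1.1 × 0.5 × 10 = 5.5 kt.
Corrected V ≈ 104.9 kt → 105 kt.

105 kt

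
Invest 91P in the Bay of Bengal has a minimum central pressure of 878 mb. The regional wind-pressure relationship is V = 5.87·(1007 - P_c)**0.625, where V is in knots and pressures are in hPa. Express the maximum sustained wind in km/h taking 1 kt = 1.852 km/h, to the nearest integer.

ΔP = 1007 − 878 = 129 mb.
V ≈ 5.87 × 129^0.625 = 5.87 × 20.851 ≈ 122.393 kt.
122.393 × 1.852 ≈ 226.67 km/h → 227 km/h.

227 km/h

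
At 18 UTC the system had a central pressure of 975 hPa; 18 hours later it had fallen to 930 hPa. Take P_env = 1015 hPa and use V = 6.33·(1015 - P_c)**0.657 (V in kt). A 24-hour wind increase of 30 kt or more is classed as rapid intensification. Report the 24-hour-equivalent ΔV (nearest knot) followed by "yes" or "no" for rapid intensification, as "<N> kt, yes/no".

V₁: ΔP = 40, V ≈ 6.33 × 40^0.657 ≈ 71.44 kt.
V₂: ΔP = 85, V ≈ 6.33 × 85^0.657 ≈ 117.23 kt.
ΔV over 18 h = 45.79 kt → 24 h equivalent = 45.79 × 24/18 ≈ 61.05 kt.
61 kt ≥ 30 kt ⇒ rapid intensification.

61 kt, yes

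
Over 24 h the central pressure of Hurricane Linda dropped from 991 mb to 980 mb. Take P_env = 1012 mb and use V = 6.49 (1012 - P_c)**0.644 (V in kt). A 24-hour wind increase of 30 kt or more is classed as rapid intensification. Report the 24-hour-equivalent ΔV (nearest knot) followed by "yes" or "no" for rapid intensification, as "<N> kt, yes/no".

14 kt, no

V₁: ΔP = 21, V ≈ 6.49 × 21^0.644 ≈ 46.11 kt.
V₂: ΔP = 32, V ≈ 6.49 × 32^0.644 ≈ 60.47 kt.
ΔV over 24 h = 14.36 kt → 24 h equivalent = 14.36 × 24/24 ≈ 14.36 kt.
14 kt < 30 kt ⇒ not rapid intensification.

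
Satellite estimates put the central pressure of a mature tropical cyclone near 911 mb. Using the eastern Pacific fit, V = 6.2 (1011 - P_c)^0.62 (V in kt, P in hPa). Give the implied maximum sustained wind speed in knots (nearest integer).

108 kt

ΔP = 1011 − 911 = 100 mb.
100^0.62 ≈ 17.378.
V ≈ 6.2 × 17.378 ≈ 107.7 kt.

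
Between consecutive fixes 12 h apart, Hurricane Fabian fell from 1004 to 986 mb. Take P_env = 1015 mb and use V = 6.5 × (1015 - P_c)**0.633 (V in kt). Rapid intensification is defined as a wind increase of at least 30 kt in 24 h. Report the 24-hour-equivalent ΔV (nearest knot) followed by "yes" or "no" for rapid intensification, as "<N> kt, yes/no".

V₁: ΔP = 11, V ≈ 6.5 × 11^0.633 ≈ 29.66 kt.
V₂: ΔP = 29, V ≈ 6.5 × 29^0.633 ≈ 54.78 kt.
ΔV over 12 h = 25.12 kt → 24 h equivalent = 25.12 × 24/12 ≈ 50.24 kt.
50 kt ≥ 30 kt ⇒ rapid intensification.

50 kt, yes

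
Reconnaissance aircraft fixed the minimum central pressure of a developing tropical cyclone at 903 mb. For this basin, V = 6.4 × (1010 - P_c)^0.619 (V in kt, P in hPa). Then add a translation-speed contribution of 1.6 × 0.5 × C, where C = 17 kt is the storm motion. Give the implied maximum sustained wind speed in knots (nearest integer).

ΔP = 1010 − 903 = 107 mb.
107^0.619 ≈ 18.038.
V ≈ 6.4 × 18.038 ≈ 115.4 kt.
Translation term: 1.6 × 0.5 × 17 = 13.6 kt.
Corrected V ≈ 129 kt → 129 kt.

129 kt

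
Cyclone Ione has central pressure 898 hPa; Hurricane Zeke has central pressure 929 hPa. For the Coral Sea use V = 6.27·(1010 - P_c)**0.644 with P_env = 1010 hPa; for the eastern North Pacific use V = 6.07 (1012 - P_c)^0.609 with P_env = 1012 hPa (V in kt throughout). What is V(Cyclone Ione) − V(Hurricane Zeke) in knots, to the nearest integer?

Cyclone Ione: ΔP = 112; V ≈ 6.27 × 112^0.644 ≈ 130.91 kt.
Hurricane Zeke: ΔP = 83; V ≈ 6.07 × 83^0.609 ≈ 89.52 kt.
Difference ≈ 130.91 − 89.52 = 41.39 → 41 kt.

41 kt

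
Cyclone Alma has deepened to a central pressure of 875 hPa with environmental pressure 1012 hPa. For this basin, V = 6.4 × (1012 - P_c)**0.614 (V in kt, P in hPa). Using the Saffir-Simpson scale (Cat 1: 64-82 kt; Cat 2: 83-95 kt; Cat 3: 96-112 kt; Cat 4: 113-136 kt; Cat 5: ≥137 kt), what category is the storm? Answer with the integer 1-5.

ΔP = 1012 − 875 = 137 hPa.
V ≈ 6.4 × 137^0.614 = 6.4 × 20.51 ≈ 131 kt.
131 kt falls in the Category 4 band.

4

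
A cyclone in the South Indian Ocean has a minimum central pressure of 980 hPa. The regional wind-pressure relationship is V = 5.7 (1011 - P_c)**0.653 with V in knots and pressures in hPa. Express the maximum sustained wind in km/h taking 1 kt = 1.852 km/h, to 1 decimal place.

ΔP = 1011 − 980 = 31 hPa.
V ≈ 5.7 × 31^0.653 = 5.7 × 9.416 ≈ 53.670 kt.
53.670 × 1.852 ≈ 99.40 km/h → 99.4 km/h.

99.4 km/h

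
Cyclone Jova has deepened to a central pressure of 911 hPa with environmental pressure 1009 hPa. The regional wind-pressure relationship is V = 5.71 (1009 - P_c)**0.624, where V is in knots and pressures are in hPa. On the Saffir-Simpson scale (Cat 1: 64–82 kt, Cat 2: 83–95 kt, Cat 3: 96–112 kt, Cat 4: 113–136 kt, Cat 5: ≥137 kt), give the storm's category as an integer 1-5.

3

ΔP = 1009 − 911 = 98 hPa.
V ≈ 5.71 × 98^0.624 = 5.71 × 17.48 ≈ 100 kt.
100 kt falls in the Category 3 band.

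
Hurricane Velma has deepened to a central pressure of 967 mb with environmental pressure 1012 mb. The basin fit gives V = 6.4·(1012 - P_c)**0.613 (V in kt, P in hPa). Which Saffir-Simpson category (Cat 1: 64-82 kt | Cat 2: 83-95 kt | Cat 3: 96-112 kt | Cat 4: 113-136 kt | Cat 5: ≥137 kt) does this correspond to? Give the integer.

1

ΔP = 1012 − 967 = 45 mb.
V ≈ 6.4 × 45^0.613 = 6.4 × 10.31 ≈ 66 kt.
66 kt falls in the Category 1 band.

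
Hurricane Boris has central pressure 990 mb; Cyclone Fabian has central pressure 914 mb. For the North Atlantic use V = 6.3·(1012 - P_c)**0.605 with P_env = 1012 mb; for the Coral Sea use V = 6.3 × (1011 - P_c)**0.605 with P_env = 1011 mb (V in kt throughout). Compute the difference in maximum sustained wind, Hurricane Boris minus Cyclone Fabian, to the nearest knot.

-59 kt

Hurricane Boris: ΔP = 22; V ≈ 6.3 × 22^0.605 ≈ 40.88 kt.
Cyclone Fabian: ΔP = 97; V ≈ 6.3 × 97^0.605 ≈ 100.31 kt.
Difference ≈ 40.88 − 100.31 = -59.43 → -59 kt.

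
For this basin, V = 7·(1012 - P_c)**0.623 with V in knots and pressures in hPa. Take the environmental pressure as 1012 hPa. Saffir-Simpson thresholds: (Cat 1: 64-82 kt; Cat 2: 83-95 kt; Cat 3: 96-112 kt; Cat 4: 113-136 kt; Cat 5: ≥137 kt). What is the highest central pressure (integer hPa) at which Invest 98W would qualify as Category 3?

945 hPa

Category 3 begins at V = 96 kt.
Required ΔP = (96/7)^(1/0.623) = 13.714^1.605 ≈ 66.88 hPa.
P_c ≤ 1012 − 66.88 = 945.12, so the highest integer P_c is 945 hPa.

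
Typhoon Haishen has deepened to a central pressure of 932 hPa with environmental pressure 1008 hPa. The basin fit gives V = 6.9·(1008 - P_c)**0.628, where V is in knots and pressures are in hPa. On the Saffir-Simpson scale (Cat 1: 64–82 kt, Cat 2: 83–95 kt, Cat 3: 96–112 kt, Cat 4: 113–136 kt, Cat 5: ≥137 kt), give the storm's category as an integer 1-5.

3

ΔP = 1008 − 932 = 76 hPa.
V ≈ 6.9 × 76^0.628 = 6.9 × 15.18 ≈ 105 kt.
105 kt falls in the Category 3 band.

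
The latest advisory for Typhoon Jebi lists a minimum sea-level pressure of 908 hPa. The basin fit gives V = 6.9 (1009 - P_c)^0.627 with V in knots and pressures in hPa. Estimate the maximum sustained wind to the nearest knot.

125 kt

ΔP = 1009 − 908 = 101 hPa.
101^0.627 ≈ 18.060.
V ≈ 6.9 × 18.060 ≈ 124.6 kt.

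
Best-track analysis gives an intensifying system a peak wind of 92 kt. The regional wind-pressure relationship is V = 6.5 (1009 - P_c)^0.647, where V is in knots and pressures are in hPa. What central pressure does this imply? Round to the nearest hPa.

ΔP = (V / 6.5)^(1/0.647) = (92/6.5)^1.546.
92/6.5 = 14.154; 14.154^1.546 ≈ 60.09 hPa.
P_c = 1009 − 60.09 = 948.91 ≈ 949 hPa.

949 hPa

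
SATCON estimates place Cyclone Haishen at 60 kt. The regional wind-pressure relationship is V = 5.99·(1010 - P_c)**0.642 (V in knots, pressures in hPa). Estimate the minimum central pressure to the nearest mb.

974 mb

ΔP = (V / 5.99)^(1/0.642) = (60/5.99)^1.558.
60/5.99 = 10.017; 10.017^1.558 ≈ 36.20 mb.
P_c = 1010 − 36.20 = 973.80 ≈ 974 mb.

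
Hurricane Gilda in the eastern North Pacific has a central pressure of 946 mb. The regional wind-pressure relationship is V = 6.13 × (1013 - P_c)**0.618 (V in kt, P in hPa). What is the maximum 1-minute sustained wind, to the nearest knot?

82 kt

ΔP = 1013 − 946 = 67 mb.
67^0.618 ≈ 13.444.
V ≈ 6.13 × 13.444 ≈ 82.4 kt.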